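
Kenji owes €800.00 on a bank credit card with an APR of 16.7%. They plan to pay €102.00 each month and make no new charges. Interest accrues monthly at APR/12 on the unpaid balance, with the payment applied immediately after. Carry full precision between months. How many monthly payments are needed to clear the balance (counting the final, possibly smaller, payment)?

Monthly rate r = 16.7%/12 = 1.39167% = 0.0139167.
Recurrence: B ← B·(1+r) − €102.00.
Month 1: interest €11.13; balance after payment €709.13.
Month 2: interest €9.87; balance after payment €617.00.
Closed form: n = −ln(1 − rB₀/P)/ln(1+r) = −ln(0.89085)/ln(1.01392) ≈ 8.363, so the balance reaches zero during payment 9.

9 months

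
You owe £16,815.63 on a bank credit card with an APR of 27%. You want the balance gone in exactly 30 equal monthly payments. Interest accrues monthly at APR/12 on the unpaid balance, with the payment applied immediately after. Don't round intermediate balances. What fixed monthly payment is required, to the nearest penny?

Monthly rate r = 27%/12 = 2.25% = 0.0225.
Level-payment amortization: P = B₀·r / (1 − (1+r)^(−n)) = 16815.63·0.0225 / (1 − 1.0225^(−30)).
Denominator 1 − (1+r)^(−30) = 0.487019922.
P = 378.352 / 0.487019922 ≈ 776.87.

£776.87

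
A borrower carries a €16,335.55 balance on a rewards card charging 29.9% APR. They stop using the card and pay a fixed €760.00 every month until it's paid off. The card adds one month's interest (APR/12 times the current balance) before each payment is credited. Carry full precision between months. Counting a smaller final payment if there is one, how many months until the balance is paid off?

32 months

Monthly rate r = 29.9%/12 = 2.49167% = 0.0249167.
Recurrence: B ← B·(1+r) − €760.00.
Month 1: interest €407.03; balance after payment €15,982.58.
Month 2: interest €398.23; balance after payment €15,620.81.
Closed form: n = −ln(1 − rB₀/P)/ln(1+r) = −ln(0.46444)/ln(1.02492) ≈ 31.162, so the balance reaches zero during payment 32.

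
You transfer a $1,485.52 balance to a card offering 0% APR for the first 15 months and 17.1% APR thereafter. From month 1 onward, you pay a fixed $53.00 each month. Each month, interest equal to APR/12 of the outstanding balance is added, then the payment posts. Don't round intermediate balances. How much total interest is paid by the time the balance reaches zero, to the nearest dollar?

Promo months 1–15 at r₀ = 0%/12 = 0; months 16+ at r₁ = 17.1%/12 = 0.01425.
After month 15 (no interest yet): B = $1,485.52 − 15·$53.00 = $690.52.
Then at r₁ with $53.00/mo: n₂ = −ln(1 − r₁·B/P)/ln(1+r₁) ≈ 14.51 → 15 more payments.
Total paid = 29·$53.00 + $27.38 = $1,564.38; interest = $1,564.38 − $1,485.52 = $78.86.

$79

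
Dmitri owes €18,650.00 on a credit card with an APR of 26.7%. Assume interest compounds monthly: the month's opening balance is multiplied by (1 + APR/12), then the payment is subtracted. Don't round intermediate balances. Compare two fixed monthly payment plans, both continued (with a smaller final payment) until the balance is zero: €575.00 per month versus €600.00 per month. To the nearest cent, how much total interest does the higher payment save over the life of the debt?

Monthly rate r = 26.7%/12 = 2.225% = 0.02225.
At €575.00/mo: n = ⌈−ln(1 − rB₀/P)/ln(1+r)⌉ = 59 payments (last €68.84); total interest = total paid − €18,650.00 = €14,768.84.
At €600.00/mo: 54 payments (last €275.62); total interest €13,425.62.
Interest saved = €14,768.84 − €13,425.62 = €1,343.22.

€1,343.22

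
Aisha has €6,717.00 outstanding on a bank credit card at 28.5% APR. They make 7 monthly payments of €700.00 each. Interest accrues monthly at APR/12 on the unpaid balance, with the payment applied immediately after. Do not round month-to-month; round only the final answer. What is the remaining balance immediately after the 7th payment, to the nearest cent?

€2,653.21

Monthly rate r = 28.5%/12 = 2.375% = 0.02375.
Each month: B ← B·(1+r) − €700.00.
Month 1: interest €159.53; balance after payment €6,176.53.
Month 2: interest €146.69; balance after payment €5,623.22.
Month 3: interest €133.55; balance after payment €5,056.77.
Month 4: interest €120.10; balance after payment €4,476.87.
Month 5: interest €106.33; balance after payment €3,883.20.
Month 6: interest €92.23; balance after payment €3,275.42.
Month 7: interest €77.79; balance after payment €2,653.21.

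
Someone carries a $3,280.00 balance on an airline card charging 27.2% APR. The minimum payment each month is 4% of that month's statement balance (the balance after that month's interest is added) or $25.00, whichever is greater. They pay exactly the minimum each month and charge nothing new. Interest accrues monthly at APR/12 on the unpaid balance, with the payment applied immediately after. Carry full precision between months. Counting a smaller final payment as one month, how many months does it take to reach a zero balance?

Monthly rate r = 27.2%/12 = 2.26667% = 0.0226667.
While 4% of the post-interest balance exceeds $25.00, each month B ← (B·(1+r))·(1 − 0.04), i.e. B shrinks by the factor (1+r)·0.96 = 0.98176.
This holds for months 1–92. Entering month 93 the balance is $603.07; 4% of the post-interest balance is now below $25.00, so the flat $25.00 minimum applies from here.
From month 93 a fixed $25.00 at rate r clears $603.07 in 36 more payments. Total: 92 + 36 = 128 months.

128 months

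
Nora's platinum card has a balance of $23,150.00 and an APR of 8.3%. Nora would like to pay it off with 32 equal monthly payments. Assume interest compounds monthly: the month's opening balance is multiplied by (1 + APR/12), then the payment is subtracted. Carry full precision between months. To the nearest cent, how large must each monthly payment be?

$808.94

Monthly rate r = 8.3%/12 = 0.691667% = 0.00691667.
Level-payment amortization: P = B₀·r / (1 − (1+r)^(−n)) = 23150.00·0.00691667 / (1 − 1.00692^(−32)).
Denominator 1 − (1+r)^(−32) = 0.19793963.
P = 160.121 / 0.19793963 ≈ 808.94.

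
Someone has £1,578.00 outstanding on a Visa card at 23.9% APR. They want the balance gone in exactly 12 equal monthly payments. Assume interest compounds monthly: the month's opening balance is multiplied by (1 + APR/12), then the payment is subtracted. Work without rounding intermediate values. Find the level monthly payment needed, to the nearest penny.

Monthly rate r = 23.9%/12 = 1.99167% = 0.0199167.
Level-payment amortization: P = B₀·r / (1 − (1+r)^(−n)) = 1578.00·0.0199167 / (1 − 1.01992^(−12)).
Denominator 1 − (1+r)^(−12) = 0.210733381.
P = 31.4285 / 0.210733381 ≈ 149.14.

£149.14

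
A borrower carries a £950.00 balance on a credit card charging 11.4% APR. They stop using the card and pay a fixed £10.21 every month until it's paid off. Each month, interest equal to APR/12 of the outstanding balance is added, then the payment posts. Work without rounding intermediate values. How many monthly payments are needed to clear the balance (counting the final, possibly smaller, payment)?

Monthly rate r = 11.4%/12 = 0.95% = 0.0095.
Recurrence: B ← B·(1+r) − £10.21.
Month 1: interest £9.03; balance after payment £948.81.
Month 2: interest £9.01; balance after payment £947.62.
Closed form: n = −ln(1 − rB₀/P)/ln(1+r) = −ln(0.11606)/ln(1.0095) ≈ 227.772, so the balance reaches zero during payment 228.

228 payments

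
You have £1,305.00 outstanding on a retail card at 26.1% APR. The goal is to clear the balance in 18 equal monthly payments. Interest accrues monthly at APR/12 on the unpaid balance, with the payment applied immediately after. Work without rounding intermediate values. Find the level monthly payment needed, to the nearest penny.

£88.39

Monthly rate r = 26.1%/12 = 2.175% = 0.02175.
Level-payment amortization: P = B₀·r / (1 − (1+r)^(−n)) = 1305.00·0.02175 / (1 − 1.02175^(−18)).
Denominator 1 − (1+r)^(−18) = 0.321114762.
P = 28.3838 / 0.321114762 ≈ 88.39.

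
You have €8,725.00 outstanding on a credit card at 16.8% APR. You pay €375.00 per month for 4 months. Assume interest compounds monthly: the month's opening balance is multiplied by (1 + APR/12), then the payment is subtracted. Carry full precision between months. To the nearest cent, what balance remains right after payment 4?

€7,692.16

Monthly rate r = 16.8%/12 = 1.4% = 0.014.
Each month: B ← B·(1+r) − €375.00.
Month 1: interest €122.15; balance after payment €8,472.15.
Month 2: interest €118.61; balance after payment €8,215.76.
Month 3: interest €115.02; balance after payment €7,955.78.
Month 4: interest €111.38; balance after payment €7,692.16.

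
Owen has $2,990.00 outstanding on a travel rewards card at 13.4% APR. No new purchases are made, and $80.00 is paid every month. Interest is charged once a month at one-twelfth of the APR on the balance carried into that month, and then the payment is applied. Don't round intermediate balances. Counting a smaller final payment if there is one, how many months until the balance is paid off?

Monthly rate r = 13.4%/12 = 1.11667% = 0.0111667.
Recurrence: B ← B·(1+r) − $80.00.
Month 1: interest $33.39; balance after payment $2,943.39.
Month 2: interest $32.87; balance after payment $2,896.26.
Closed form: n = −ln(1 − rB₀/P)/ln(1+r) = −ln(0.58265)/ln(1.01117) ≈ 48.644, so the balance reaches zero during payment 49.

49 payments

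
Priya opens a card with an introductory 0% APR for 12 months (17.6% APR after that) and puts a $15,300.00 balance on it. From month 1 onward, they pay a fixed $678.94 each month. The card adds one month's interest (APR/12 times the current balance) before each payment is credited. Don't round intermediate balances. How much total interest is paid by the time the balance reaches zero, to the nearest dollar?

$675

Promo months 1–12 at r₀ = 0%/12 = 0; months 13+ at r₁ = 17.6%/12 = 0.0146667.
After month 12 (no interest yet): B = $15,300.00 − 12·$678.94 = $7,152.72.
Then at r₁ with $678.94/mo: n₂ = −ln(1 − r₁·B/P)/ln(1+r₁) ≈ 11.53 → 12 more payments.
Total paid = 23·$678.94 + $359.51 = $15,975.13; interest = $15,975.13 − $15,300.00 = $675.13.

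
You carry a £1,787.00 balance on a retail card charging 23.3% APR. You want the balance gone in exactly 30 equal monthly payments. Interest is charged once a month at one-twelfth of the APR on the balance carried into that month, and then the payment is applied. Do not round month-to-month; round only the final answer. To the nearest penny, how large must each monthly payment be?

Monthly rate r = 23.3%/12 = 1.94167% = 0.0194167.
Level-payment amortization: P = B₀·r / (1 − (1+r)^(−n)) = 1787.00·0.0194167 / (1 − 1.01942^(−30)).
Denominator 1 − (1+r)^(−30) = 0.43837283.
P = 34.6976 / 0.43837283 ≈ 79.15.

£79.15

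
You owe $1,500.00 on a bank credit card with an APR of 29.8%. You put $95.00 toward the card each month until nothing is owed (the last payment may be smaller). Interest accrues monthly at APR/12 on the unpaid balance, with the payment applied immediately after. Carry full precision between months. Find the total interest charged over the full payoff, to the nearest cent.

Monthly rate r = 29.8%/12 = 2.48333% = 0.0248333.
Payoff takes n = ⌈−ln(1 − rB₀/P)/ln(1+r)⌉ = ⌈20.292⌉ = 21 payments; the last is $27.95.
Total paid = 20·$95.00 + $27.95 = $1,927.95.
Total interest = total paid − principal = $1,927.95 − $1,500.00 = $427.95.

$427.95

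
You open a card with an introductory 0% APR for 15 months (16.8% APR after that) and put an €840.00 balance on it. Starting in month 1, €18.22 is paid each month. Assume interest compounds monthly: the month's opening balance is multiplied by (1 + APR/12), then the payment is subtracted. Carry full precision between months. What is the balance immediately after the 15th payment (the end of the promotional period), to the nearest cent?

€566.70

Promo months 1–15 at r₀ = 0%/12 = 0; months 16+ at r₁ = 16.8%/12 = 0.014.
After month 15 (no interest yet): B = €840.00 − 15·€18.22 = €566.70.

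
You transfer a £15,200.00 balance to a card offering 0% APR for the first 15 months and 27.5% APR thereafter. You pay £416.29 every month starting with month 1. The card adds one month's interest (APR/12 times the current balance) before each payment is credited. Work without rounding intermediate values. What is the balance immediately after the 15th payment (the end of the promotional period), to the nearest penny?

£8,955.65

Promo months 1–15 at r₀ = 0%/12 = 0; months 16+ at r₁ = 27.5%/12 = 0.0229167.
After month 15 (no interest yet): B = £15,200.00 − 15·£416.29 = £8,955.65.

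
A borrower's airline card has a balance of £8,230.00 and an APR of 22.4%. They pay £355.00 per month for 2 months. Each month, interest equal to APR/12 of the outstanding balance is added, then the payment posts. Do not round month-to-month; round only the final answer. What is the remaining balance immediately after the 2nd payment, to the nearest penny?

£7,823.49

Monthly rate r = 22.4%/12 = 1.86667% = 0.0186667.
Each month: B ← B·(1+r) − £355.00.
Month 1: interest £153.63; balance after payment £8,028.63.
Month 2: interest £149.87; balance after payment £7,823.49.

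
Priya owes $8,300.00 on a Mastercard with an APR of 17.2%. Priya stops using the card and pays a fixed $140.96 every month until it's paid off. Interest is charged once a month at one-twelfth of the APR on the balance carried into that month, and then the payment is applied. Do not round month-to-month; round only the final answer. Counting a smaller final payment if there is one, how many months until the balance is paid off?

131 payments

Monthly rate r = 17.2%/12 = 1.43333% = 0.0143333.
Recurrence: B ← B·(1+r) − $140.96.
Month 1: interest $118.97; balance after payment $8,278.01.
Month 2: interest $118.65; balance after payment $8,255.70.
Closed form: n = −ln(1 − rB₀/P)/ln(1+r) = −ln(0.15603)/ln(1.01433) ≈ 130.536, so the balance reaches zero during payment 131.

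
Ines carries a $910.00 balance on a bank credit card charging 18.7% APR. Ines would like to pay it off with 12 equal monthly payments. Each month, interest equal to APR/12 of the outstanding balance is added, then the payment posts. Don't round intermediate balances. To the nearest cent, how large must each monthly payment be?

$83.73

Monthly rate r = 18.7%/12 = 1.55833% = 0.0155833.
Level-payment amortization: P = B₀·r / (1 − (1+r)^(−n)) = 910.00·0.0155833 / (1 − 1.01558^(−12)).
Denominator 1 − (1+r)^(−12) = 0.169359277.
P = 14.1808 / 0.169359277 ≈ 83.73.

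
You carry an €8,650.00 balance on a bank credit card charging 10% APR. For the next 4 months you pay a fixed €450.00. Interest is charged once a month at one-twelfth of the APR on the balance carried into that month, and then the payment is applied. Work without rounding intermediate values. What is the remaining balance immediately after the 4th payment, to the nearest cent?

€7,119.33

Monthly rate r = 10%/12 = 0.833333% = 0.00833333.
Each month: B ← B·(1+r) − €450.00.
Month 1: interest €72.08; balance after payment €8,272.08.
Month 2: interest €68.93; balance after payment €7,891.02.
Month 3: interest €65.76; balance after payment €7,506.78.
Month 4: interest €62.56; balance after payment €7,119.33.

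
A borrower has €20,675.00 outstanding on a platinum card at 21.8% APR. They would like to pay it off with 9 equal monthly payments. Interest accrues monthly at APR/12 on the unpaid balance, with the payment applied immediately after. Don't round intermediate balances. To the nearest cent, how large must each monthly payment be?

€2,510.89

Monthly rate r = 21.8%/12 = 1.81667% = 0.0181667.
Level-payment amortization: P = B₀·r / (1 − (1+r)^(−n)) = 20675.00·0.0181667 / (1 − 1.01817^(−9)).
Denominator 1 − (1+r)^(−9) = 0.149586536.
P = 375.596 / 0.149586536 ≈ 2510.89.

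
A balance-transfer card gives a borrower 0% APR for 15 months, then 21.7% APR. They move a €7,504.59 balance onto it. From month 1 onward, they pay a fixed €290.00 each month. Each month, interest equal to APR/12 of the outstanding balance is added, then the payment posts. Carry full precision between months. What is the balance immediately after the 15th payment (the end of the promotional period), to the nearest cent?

Promo months 1–15 at r₀ = 0%/12 = 0; months 16+ at r₁ = 21.7%/12 = 0.0180833.
After month 15 (no interest yet): B = €7,504.59 − 15·€290.00 = €3,154.59.

€3,154.59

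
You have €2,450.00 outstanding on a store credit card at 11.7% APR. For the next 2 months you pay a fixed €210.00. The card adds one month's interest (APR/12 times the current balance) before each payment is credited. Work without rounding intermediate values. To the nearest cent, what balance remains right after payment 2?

Monthly rate r = 11.7%/12 = 0.975% = 0.00975.
Each month: B ← B·(1+r) − €210.00.
Month 1: interest €23.89; balance after payment €2,263.89.
Month 2: interest €22.07; balance after payment €2,075.96.

€2,075.96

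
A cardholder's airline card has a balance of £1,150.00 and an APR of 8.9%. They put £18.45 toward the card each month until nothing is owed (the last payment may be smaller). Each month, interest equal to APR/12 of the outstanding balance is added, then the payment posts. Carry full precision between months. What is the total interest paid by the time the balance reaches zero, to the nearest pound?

£399

Monthly rate r = 8.9%/12 = 0.741667% = 0.00741667.
Payoff takes n = ⌈−ln(1 − rB₀/P)/ln(1+r)⌉ = ⌈83.963⌉ = 84 payments; the last is £17.77.
Total paid = 83·£18.45 + £17.77 = £1,549.12.
Total interest = total paid − principal = £1,549.12 − £1,150.00 = £399.12.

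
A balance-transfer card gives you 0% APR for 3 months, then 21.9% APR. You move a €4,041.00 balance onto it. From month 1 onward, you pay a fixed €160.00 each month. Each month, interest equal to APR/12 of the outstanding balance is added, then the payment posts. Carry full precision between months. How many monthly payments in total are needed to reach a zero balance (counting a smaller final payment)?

Promo months 1–3 at r₀ = 0%/12 = 0; months 4+ at r₁ = 21.9%/12 = 0.01825.
After month 3 (no interest yet): B = €4,041.00 − 3·€160.00 = €3,561.00.
Then at r₁ with €160.00/mo: n₂ = −ln(1 − r₁·B/P)/ln(1+r₁) ≈ 28.82 → 29 more payments.

32 payments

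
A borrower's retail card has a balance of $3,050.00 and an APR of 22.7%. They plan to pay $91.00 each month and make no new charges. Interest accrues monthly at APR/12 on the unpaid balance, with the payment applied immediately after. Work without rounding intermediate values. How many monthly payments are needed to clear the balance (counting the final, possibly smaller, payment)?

Monthly rate r = 22.7%/12 = 1.89167% = 0.0189167.
Recurrence: B ← B·(1+r) − $91.00.
Month 1: interest $57.70; balance after payment $3,016.70.
Month 2: interest $57.07; balance after payment $2,982.76.
Closed form: n = −ln(1 − rB₀/P)/ln(1+r) = −ln(0.36598)/ln(1.01892) ≈ 53.638, so the balance reaches zero during payment 54.

54 months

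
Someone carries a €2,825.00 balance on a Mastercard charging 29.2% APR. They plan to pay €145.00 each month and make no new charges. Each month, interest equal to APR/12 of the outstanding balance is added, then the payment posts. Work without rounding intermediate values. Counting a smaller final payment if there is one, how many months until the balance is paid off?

27 months

Monthly rate r = 29.2%/12 = 2.43333% = 0.0243333.
Recurrence: B ← B·(1+r) − €145.00.
Month 1: interest €68.74; balance after payment €2,748.74.
Month 2: interest €66.89; balance after payment €2,670.63.
Closed form: n = −ln(1 − rB₀/P)/ln(1+r) = −ln(0.52592)/ln(1.02433) ≈ 26.729, so the balance reaches zero during payment 27.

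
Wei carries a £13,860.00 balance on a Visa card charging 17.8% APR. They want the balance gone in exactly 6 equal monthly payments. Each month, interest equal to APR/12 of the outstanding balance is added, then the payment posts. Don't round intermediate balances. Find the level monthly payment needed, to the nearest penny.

£2,431.40

Monthly rate r = 17.8%/12 = 1.48333% = 0.0148333.
Level-payment amortization: P = B₀·r / (1 − (1+r)^(−n)) = 13860.00·0.0148333 / (1 − 1.01483^(−6)).
Denominator 1 − (1+r)^(−6) = 0.0845562626.
P = 205.59 / 0.0845562626 ≈ 2431.40.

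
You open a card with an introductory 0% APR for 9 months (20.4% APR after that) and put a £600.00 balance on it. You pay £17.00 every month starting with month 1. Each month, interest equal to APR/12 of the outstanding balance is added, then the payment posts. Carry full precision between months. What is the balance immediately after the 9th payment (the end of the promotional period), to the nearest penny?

Promo months 1–9 at r₀ = 0%/12 = 0; months 10+ at r₁ = 20.4%/12 = 0.017.
After month 9 (no interest yet): B = £600.00 − 9·£17.00 = £447.00.

£447.00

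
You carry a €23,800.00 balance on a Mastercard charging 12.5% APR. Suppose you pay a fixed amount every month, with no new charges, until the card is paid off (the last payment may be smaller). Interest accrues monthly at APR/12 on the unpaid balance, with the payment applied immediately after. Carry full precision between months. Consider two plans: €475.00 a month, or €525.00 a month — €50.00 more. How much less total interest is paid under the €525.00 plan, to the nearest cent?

€1,450.39

Monthly rate r = 12.5%/12 = 1.04167% = 0.0104167.
At €475.00/mo: n = ⌈−ln(1 − rB₀/P)/ln(1+r)⌉ = 72 payments (last €103.09); total interest = total paid − €23,800.00 = €10,028.09.
At €525.00/mo: 62 payments (last €352.70); total interest €8,577.70.
Interest saved = €10,028.09 − €8,577.70 = €1,450.39.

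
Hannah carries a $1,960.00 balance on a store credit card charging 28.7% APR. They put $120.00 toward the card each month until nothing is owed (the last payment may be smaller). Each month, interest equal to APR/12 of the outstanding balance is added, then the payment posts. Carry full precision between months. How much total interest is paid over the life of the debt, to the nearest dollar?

Monthly rate r = 28.7%/12 = 2.39167% = 0.0239167.
Payoff takes n = ⌈−ln(1 − rB₀/P)/ln(1+r)⌉ = ⌈20.958⌉ = 21 payments; the last is $115.01.
Total paid = 20·$120.00 + $115.01 = $2,515.01.
Total interest = total paid − principal = $2,515.01 − $1,960.00 = $555.01.

$555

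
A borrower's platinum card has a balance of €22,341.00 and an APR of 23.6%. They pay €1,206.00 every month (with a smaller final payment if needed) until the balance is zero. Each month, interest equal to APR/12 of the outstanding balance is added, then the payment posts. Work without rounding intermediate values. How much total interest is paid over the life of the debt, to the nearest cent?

Monthly rate r = 23.6%/12 = 1.96667% = 0.0196667.
Payoff takes n = ⌈−ln(1 − rB₀/P)/ln(1+r)⌉ = ⌈23.263⌉ = 24 payments; the last is €319.40.
Total paid = 23·€1,206.00 + €319.40 = €28,057.40.
Total interest = total paid − principal = €28,057.40 − €22,341.00 = €5,716.40.

€5,716.40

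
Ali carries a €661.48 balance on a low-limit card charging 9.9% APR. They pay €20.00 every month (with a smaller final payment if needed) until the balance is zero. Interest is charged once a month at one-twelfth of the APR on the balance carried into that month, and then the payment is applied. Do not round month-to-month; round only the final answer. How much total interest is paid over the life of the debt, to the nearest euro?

Monthly rate r = 9.9%/12 = 0.825% = 0.00825.
Payoff takes n = ⌈−ln(1 − rB₀/P)/ln(1+r)⌉ = ⌈38.782⌉ = 39 payments; the last is €15.65.
Total paid = 38·€20.00 + €15.65 = €775.65.
Total interest = total paid − principal = €775.65 − €661.48 = €114.17.

€114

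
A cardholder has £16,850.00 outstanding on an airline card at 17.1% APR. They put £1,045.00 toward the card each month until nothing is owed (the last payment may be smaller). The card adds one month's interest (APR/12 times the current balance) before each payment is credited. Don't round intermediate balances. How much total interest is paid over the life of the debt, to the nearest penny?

£2,433.03

Monthly rate r = 17.1%/12 = 1.425% = 0.01425.
Payoff takes n = ⌈−ln(1 − rB₀/P)/ln(1+r)⌉ = ⌈18.451⌉ = 19 payments; the last is £473.03.
Total paid = 18·£1,045.00 + £473.03 = £19,283.03.
Total interest = total paid − principal = £19,283.03 − £16,850.00 = £2,433.03.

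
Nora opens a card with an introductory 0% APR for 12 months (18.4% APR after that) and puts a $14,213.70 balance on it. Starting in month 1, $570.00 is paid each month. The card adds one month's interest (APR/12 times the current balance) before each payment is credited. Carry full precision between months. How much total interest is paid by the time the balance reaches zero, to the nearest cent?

$909.08

Promo months 1–12 at r₀ = 0%/12 = 0; months 13+ at r₁ = 18.4%/12 = 0.0153333.
After month 12 (no interest yet): B = $14,213.70 − 12·$570.00 = $7,373.70.
Then at r₁ with $570.00/mo: n₂ = −ln(1 − r₁·B/P)/ln(1+r₁) ≈ 14.53 → 15 more payments.
Total paid = 26·$570.00 + $302.78 = $15,122.78; interest = $15,122.78 − $14,213.70 = $909.08.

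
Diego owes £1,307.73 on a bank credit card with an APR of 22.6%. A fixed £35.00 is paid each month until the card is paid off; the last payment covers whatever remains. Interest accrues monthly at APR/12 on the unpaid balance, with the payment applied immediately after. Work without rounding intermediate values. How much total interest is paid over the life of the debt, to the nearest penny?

Monthly rate r = 22.6%/12 = 1.88333% = 0.0188333.
Payoff takes n = ⌈−ln(1 − rB₀/P)/ln(1+r)⌉ = ⌈65.190⌉ = 66 payments; the last is £6.70.
Total paid = 65·£35.00 + £6.70 = £2,281.70.
Total interest = total paid − principal = £2,281.70 − £1,307.73 = £973.97.

£973.97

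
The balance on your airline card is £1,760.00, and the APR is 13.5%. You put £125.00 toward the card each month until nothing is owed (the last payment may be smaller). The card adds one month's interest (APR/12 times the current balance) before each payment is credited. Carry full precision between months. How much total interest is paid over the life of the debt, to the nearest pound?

£167

Monthly rate r = 13.5%/12 = 1.125% = 0.01125.
Payoff takes n = ⌈−ln(1 − rB₀/P)/ln(1+r)⌉ = ⌈15.415⌉ = 16 payments; the last is £52.04.
Total paid = 15·£125.00 + £52.04 = £1,927.04.
Total interest = total paid − principal = £1,927.04 − £1,760.00 = £167.04.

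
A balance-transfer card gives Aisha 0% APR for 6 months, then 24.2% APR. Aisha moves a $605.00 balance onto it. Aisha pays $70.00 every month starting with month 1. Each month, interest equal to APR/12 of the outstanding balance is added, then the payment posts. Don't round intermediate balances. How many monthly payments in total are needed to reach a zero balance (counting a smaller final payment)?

9 payments

Promo months 1–6 at r₀ = 0%/12 = 0; months 7+ at r₁ = 24.2%/12 = 0.0201667.
After month 6 (no interest yet): B = $605.00 − 6·$70.00 = $185.00.
Then at r₁ with $70.00/mo: n₂ = −ln(1 − r₁·B/P)/ln(1+r₁) ≈ 2.74 → 3 more payments.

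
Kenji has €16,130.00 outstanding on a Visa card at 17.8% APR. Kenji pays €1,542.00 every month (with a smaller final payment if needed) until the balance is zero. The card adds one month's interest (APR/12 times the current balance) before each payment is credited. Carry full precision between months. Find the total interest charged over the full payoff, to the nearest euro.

Monthly rate r = 17.8%/12 = 1.48333% = 0.0148333.
Payoff takes n = ⌈−ln(1 − rB₀/P)/ln(1+r)⌉ = ⌈11.451⌉ = 12 payments; the last is €698.54.
Total paid = 11·€1,542.00 + €698.54 = €17,660.54.
Total interest = total paid − principal = €17,660.54 − €16,130.00 = €1,530.54.

€1,531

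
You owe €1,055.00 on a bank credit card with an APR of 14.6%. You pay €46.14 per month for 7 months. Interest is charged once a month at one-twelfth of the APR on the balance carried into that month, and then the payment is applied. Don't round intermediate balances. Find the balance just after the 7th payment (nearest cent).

€813.19

Monthly rate r = 14.6%/12 = 1.21667% = 0.0121667.
Each month: B ← B·(1+r) − €46.14.
Month 1: interest €12.84; balance after payment €1,021.70.
Month 2: interest €12.43; balance after payment €987.99.
Month 3: interest €12.02; balance after payment €953.87.
Month 4: interest €11.61; balance after payment €919.33.
Month 5: interest €11.19; balance after payment €884.38.
Month 6: interest €10.76; balance after payment €849.00.
Month 7: interest €10.33; balance after payment €813.19.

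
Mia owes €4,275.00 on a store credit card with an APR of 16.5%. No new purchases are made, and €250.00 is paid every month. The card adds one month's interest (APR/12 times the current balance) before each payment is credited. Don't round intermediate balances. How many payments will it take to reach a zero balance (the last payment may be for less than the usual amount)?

20 payments

Monthly rate r = 16.5%/12 = 1.375% = 0.01375.
Recurrence: B ← B·(1+r) − €250.00.
Month 1: interest €58.78; balance after payment €4,083.78.
Month 2: interest €56.15; balance after payment €3,889.93.
Closed form: n = −ln(1 − rB₀/P)/ln(1+r) = −ln(0.76487)/ln(1.01375) ≈ 19.628, so the balance reaches zero during payment 20.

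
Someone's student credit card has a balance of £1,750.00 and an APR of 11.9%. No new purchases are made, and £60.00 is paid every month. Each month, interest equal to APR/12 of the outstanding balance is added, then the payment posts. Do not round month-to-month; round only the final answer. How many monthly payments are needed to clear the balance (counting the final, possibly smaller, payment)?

35 months

Monthly rate r = 11.9%/12 = 0.991667% = 0.00991667.
Recurrence: B ← B·(1+r) − £60.00.
Month 1: interest £17.35; balance after payment £1,707.35.
Month 2: interest £16.93; balance after payment £1,664.29.
Closed form: n = −ln(1 − rB₀/P)/ln(1+r) = −ln(0.71076)/ln(1.00992) ≈ 34.599, so the balance reaches zero during payment 35.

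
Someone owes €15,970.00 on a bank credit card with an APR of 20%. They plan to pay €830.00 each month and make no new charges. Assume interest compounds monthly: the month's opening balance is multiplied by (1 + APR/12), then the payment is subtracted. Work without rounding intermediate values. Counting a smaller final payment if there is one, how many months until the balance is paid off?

24 months

Monthly rate r = 20%/12 = 1.66667% = 0.0166667.
Recurrence: B ← B·(1+r) − €830.00.
Month 1: interest €266.17; balance after payment €15,406.17.
Month 2: interest €256.77; balance after payment €14,832.94.
Closed form: n = −ln(1 − rB₀/P)/ln(1+r) = −ln(0.67932)/ln(1.01667) ≈ 23.393, so the balance reaches zero during payment 24.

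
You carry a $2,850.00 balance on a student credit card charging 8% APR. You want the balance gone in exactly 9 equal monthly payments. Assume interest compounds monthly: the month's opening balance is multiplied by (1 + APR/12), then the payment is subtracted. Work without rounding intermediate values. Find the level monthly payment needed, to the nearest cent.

$327.32

Monthly rate r = 8%/12 = 0.666667% = 0.00666667.
Level-payment amortization: P = B₀·r / (1 − (1+r)^(−n)) = 2850.00·0.00666667 / (1 − 1.00667^(−9)).
Denominator 1 − (1+r)^(−9) = 0.0580479278.
P = 19 / 0.0580479278 ≈ 327.32.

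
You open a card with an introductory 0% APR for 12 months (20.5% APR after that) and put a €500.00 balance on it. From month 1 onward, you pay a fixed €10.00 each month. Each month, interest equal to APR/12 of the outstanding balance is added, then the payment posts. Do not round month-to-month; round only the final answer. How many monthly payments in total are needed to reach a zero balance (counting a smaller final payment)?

Promo months 1–12 at r₀ = 0%/12 = 0; months 13+ at r₁ = 20.5%/12 = 0.0170833.
After month 12 (no interest yet): B = €500.00 − 12·€10.00 = €380.00.
Then at r₁ with €10.00/mo: n₂ = −ln(1 − r₁·B/P)/ln(1+r₁) ≈ 61.84 → 62 more payments.

74 payments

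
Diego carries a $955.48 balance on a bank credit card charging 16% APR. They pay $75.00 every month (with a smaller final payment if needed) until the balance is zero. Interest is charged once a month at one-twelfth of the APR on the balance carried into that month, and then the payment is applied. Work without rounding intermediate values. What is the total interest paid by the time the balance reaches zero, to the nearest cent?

$98.69

Monthly rate r = 16%/12 = 1.33333% = 0.0133333.
Payoff takes n = ⌈−ln(1 − rB₀/P)/ln(1+r)⌉ = ⌈14.055⌉ = 15 payments; the last is $4.17.
Total paid = 14·$75.00 + $4.17 = $1,054.17.
Total interest = total paid − principal = $1,054.17 − $955.48 = $98.69.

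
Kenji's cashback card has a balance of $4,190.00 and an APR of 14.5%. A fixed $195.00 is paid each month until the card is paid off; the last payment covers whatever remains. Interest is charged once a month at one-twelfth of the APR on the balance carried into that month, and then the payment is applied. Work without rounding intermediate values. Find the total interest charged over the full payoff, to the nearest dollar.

Monthly rate r = 14.5%/12 = 1.20833% = 0.0120833.
Payoff takes n = ⌈−ln(1 − rB₀/P)/ln(1+r)⌉ = ⌈25.028⌉ = 26 payments; the last is $5.58.
Total paid = 25·$195.00 + $5.58 = $4,880.58.
Total interest = total paid − principal = $4,880.58 − $4,190.00 = $690.58.

$691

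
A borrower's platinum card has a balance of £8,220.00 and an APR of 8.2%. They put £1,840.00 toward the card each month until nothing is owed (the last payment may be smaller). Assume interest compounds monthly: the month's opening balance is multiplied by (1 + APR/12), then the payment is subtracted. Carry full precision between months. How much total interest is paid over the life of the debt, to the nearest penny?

Monthly rate r = 8.2%/12 = 0.683333% = 0.00683333.
Payoff takes n = ⌈−ln(1 − rB₀/P)/ln(1+r)⌉ = ⌈4.552⌉ = 5 payments; the last is £1,018.12.
Total paid = 4·£1,840.00 + £1,018.12 = £8,378.12.
Total interest = total paid − principal = £8,378.12 − £8,220.00 = £158.12.

£158.12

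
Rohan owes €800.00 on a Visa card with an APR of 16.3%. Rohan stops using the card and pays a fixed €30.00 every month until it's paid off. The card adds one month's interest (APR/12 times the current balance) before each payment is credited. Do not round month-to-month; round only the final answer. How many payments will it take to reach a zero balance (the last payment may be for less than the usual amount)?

34 months

Monthly rate r = 16.3%/12 = 1.35833% = 0.0135833.
Recurrence: B ← B·(1+r) − €30.00.
Month 1: interest €10.87; balance after payment €780.87.
Month 2: interest €10.61; balance after payment €761.47.
Closed form: n = −ln(1 − rB₀/P)/ln(1+r) = −ln(0.63778)/ln(1.01358) ≈ 33.336, so the balance reaches zero during payment 34.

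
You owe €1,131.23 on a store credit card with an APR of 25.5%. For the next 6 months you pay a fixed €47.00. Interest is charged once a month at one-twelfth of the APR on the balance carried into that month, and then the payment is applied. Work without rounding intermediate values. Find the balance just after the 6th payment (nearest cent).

Monthly rate r = 25.5%/12 = 2.125% = 0.02125.
Each month: B ← B·(1+r) − €47.00.
Month 1: interest €24.04; balance after payment €1,108.27.
Month 2: interest €23.55; balance after payment €1,084.82.
Month 3: interest €23.05; balance after payment €1,060.87.
Month 4: interest €22.54; balance after payment €1,036.42.
Month 5: interest €22.02; balance after payment €1,011.44.
Month 6: interest €21.49; balance after payment €985.93.

€985.93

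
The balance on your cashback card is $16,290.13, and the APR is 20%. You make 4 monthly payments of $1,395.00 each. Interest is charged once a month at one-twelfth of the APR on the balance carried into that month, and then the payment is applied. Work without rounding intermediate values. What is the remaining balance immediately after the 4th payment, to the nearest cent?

Monthly rate r = 20%/12 = 1.66667% = 0.0166667.
Each month: B ← B·(1+r) − $1,395.00.
Month 1: interest $271.50; balance after payment $15,166.63.
Month 2: interest $252.78; balance after payment $14,024.41.
Month 3: interest $233.74; balance after payment $12,863.15.
Month 4: interest $214.39; balance after payment $11,682.54.

$11,682.54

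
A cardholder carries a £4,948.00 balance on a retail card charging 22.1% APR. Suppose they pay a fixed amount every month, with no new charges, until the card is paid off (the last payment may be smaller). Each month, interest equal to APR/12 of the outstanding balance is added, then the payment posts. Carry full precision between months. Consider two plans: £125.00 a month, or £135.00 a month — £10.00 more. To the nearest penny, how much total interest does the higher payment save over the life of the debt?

Monthly rate r = 22.1%/12 = 1.84167% = 0.0184167.
At £125.00/mo: n = ⌈−ln(1 − rB₀/P)/ln(1+r)⌉ = 72 payments (last £68.56); total interest = total paid − £4,948.00 = £3,995.56.
At £135.00/mo: 62 payments (last £79.81); total interest £3,366.81.
Interest saved = £3,995.56 − £3,366.81 = £628.75.

£628.75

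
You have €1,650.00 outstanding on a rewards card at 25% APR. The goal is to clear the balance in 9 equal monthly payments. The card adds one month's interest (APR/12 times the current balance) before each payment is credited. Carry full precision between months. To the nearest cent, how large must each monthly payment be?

€202.96

Monthly rate r = 25%/12 = 2.08333% = 0.0208333.
Level-payment amortization: P = B₀·r / (1 − (1+r)^(−n)) = 1650.00·0.0208333 / (1 − 1.02083^(−9)).
Denominator 1 − (1+r)^(−9) = 0.169372288.
P = 34.375 / 0.169372288 ≈ 202.96.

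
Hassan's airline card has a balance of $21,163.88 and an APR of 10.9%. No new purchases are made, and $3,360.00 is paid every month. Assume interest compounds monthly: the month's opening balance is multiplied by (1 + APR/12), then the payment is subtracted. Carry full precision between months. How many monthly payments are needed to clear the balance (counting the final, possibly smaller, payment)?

Monthly rate r = 10.9%/12 = 0.908333% = 0.00908333.
Recurrence: B ← B·(1+r) − $3,360.00.
Month 1: interest $192.24; balance after payment $17,996.12.
Month 2: interest $163.46; balance after payment $14,799.58.
Closed form: n = −ln(1 − rB₀/P)/ln(1+r) = −ln(0.94279)/ln(1.00908) ≈ 6.516, so the balance reaches zero during payment 7.

7 months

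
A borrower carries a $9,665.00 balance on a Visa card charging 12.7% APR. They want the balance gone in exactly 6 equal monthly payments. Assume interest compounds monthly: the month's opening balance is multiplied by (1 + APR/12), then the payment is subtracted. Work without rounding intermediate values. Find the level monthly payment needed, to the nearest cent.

$1,671.02

Monthly rate r = 12.7%/12 = 1.05833% = 0.0105833.
Level-payment amortization: P = B₀·r / (1 − (1+r)^(−n)) = 9665.00·0.0105833 / (1 − 1.01058^(−6)).
Denominator 1 − (1+r)^(−6) = 0.061212689.
P = 102.288 / 0.061212689 ≈ 1671.02.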